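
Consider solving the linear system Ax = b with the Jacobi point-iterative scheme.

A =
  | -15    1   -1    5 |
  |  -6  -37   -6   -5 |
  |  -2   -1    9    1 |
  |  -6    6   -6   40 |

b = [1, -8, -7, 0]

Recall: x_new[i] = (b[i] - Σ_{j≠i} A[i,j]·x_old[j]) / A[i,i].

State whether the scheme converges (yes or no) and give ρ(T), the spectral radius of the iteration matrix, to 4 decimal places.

yes, ρ = 0.2850

Split A = D + L + U, D = diag(-15, -37, 9, 40).
Jacobi: T = -D⁻¹(L+U), T[3,1] = -(6)/(40) = -0.1500; T[3,3] = 0.
  T[0,:] = [+0.0000 +0.0667 -0.0667 +0.3333]
  T[1,:] = [-0.1622 +0.0000 -0.1622 -0.1351]
  T[2,:] = [+0.2222 +0.1111 +0.0000 -0.1111]
  T[3,:] = [+0.1500 -0.1500 +0.1500 +0.0000]
|λ(T)| sorted: 0.2850, 0.2258, 0.2258, 0.1468.
ρ(T) = max|λ| = 0.2850; 0.2850 < 1: convergent.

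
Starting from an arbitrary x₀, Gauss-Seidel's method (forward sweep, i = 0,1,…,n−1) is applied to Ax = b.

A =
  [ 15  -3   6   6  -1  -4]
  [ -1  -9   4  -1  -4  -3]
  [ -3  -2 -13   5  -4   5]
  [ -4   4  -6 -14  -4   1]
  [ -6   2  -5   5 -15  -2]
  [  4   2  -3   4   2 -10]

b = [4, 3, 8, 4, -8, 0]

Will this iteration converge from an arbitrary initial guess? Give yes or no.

Write A = D+L+U with D = diag(15, -9, -13, -14, -15, -10).
T_GS = -(D+L)⁻¹U: row 0 first, T[0,3] = -(6)/(15) = -0.4000; later rows by forward substitution.
  T[0,:] = [+0.0000, +0.2000, -0.4000, -0.4000, +0.0667, +0.2667]
  T[1,:] = [+0.0000, -0.0222, +0.4889, -0.0667, -0.4519, -0.3630]
  T[2,:] = [+0.0000, -0.0427, +0.0171, +0.4872, -0.2536, +0.3789]
  T[3,:] = [+0.0000, -0.0452, +0.2466, -0.1136, -0.3252, -0.2709]
  T[4,:] = [+0.0000, -0.0838, +0.3017, -0.0491, -0.1108, -0.5050]
  T[5,:] = [+0.0000, +0.0535, +0.0916, -0.3747, -0.1399, -0.2889]
eigenvalue magnitudes: 0.8698, 0.3121, 0.3121, 0.1532, 0.0401, 0.0000.
ρ(T) = max|λ| = 0.8698; 0.8698 < 1: convergent.

yes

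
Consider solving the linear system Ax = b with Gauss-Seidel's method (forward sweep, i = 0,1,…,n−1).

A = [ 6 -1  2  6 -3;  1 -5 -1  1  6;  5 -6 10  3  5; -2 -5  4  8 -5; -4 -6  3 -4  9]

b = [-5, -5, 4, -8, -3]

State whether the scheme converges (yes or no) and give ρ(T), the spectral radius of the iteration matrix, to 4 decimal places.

Diagonal D = diag(6, -5, 10, 8, 9); L, U strict lower/upper.
Gauss-Seidel: T = -(D+L)⁻¹U, row 0 first, T[0,4] = -(-3)/(6) = +0.5000; later rows by forward substitution.
  T[0,:] = [+0.0000, +0.1667, -0.3333, -1.0000, +0.5000]
  T[1,:] = [+0.0000, +0.0333, -0.2667, +0.0000, +1.3000]
  T[2,:] = [+0.0000, -0.0633, +0.0067, +0.2000, +0.0300]
  T[3,:] = [+0.0000, +0.0942, -0.2533, -0.3500, +1.5475]
  T[4,:] = [+0.0000, +0.1593, -0.4407, -0.6667, +1.7667]
moduli |λ_i(T)| = 1.1699, 0.3405, 0.1146, 0.0608, 0.0000.
ρ = 1.1699; 1.1699 > 1 ⇒ diverges.

no, ρ = 1.1699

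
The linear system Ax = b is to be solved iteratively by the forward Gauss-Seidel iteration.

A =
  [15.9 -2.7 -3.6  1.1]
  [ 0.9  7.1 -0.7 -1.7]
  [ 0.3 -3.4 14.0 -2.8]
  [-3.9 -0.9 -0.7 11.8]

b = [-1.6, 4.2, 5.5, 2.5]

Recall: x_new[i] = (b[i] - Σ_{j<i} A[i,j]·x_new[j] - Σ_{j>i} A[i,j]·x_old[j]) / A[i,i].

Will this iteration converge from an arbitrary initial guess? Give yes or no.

Write A = D+L+U with D = diag(15.9, 7.1, 14, 11.8).
Gauss-Seidel: T = -(D+L)⁻¹U, row 0 first, T[0,2] = -(-3.6)/(15.9) = +0.2264; later rows by forward substitution.
  T[0,:] = [+0.0000  +0.1698  +0.2264  -0.0692]
  T[1,:] = [+0.0000  -0.0215  +0.0699  +0.2482]
  T[2,:] = [+0.0000  -0.0089  +0.0121  +0.2618]
  T[3,:] = [+0.0000  +0.0540  +0.0809  +0.0116]
|λ(T)| sorted: 0.2007, 0.1651, 0.0334, 0.0000.
ρ(T) = max|λ| = 0.2007; 0.2007 < 1: convergent.

yes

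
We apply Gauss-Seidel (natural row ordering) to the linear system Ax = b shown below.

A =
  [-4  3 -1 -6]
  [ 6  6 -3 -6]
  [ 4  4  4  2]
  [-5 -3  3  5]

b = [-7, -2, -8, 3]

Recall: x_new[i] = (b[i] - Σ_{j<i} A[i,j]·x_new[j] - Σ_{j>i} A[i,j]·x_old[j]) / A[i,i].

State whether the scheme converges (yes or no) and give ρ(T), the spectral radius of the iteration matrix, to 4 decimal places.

no, ρ = 1.1467

Write A = D+L+U with D = diag(-4, 6, 4, 5).
Gauss-Seidel: T = -(D+L)⁻¹U, row 0 first, T[0,1] = -(3)/(-4) = +0.7500; later rows by forward substitution.
  T[0,:] = [+0.0000, +0.7500, -0.2500, -1.5000]
  T[1,:] = [+0.0000, -0.7500, +0.7500, +2.5000]
  T[2,:] = [+0.0000, +0.0000, -0.5000, -1.5000]
  T[3,:] = [+0.0000, +0.3000, +0.5000, +0.9000]
|eigenvalues of T|: 1.1467, 0.4044, 0.4044, 0.0000.
ρ(T) = max|λ| = 1.1467; 1.1467 > 1: divergent.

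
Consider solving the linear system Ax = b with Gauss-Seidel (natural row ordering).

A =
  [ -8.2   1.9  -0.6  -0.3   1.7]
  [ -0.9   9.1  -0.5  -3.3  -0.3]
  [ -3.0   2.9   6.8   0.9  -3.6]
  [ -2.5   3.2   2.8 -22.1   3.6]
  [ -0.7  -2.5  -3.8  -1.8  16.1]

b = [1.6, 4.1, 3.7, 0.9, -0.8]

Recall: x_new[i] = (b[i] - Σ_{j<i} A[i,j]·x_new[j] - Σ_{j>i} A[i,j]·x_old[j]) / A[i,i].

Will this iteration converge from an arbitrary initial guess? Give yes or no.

A = D + L + U where D = diag(-8.2, 9.1, 6.8, -22.1, 16.1).
Gauss-Seidel: T = -(D+L)⁻¹U, row 0 first, T[0,3] = -(-0.3)/(-8.2) = -0.0366; later rows by forward substitution.
  T[0,:] = [+0.0000, +0.2317, -0.0732, -0.0366, +0.2073]
  T[1,:] = [+0.0000, +0.0229, +0.0477, +0.3590, +0.0535]
  T[2,:] = [+0.0000, +0.0925, -0.0526, -0.3016, +0.5981]
  T[3,:] = [+0.0000, -0.0112, +0.0085, +0.0179, +0.2230]
  T[4,:] = [+0.0000, +0.0342, -0.0072, -0.0150, +0.1834]
|eigenvalues of T|: 0.2349, 0.1384, 0.1384, 0.0027, 0.0000.
ρ(T) = max|λ| = 0.2349; 0.2349 < 1 ⇒ converges.

yes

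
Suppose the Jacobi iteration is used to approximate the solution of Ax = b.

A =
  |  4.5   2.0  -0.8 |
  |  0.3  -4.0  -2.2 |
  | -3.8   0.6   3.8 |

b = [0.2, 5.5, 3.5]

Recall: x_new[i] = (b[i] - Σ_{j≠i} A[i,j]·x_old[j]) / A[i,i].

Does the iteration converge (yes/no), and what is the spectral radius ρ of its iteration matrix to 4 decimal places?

yes, ρ = 0.7458

Write A = D+L+U with D = diag(4.5, -4, 3.8).
Jacobi T = -D⁻¹(L+U): T[2,0] = -(-3.8)/(3.8) = +1.0000; T[2,2] = 0.
  T[0,:] = [+0.0000 -0.4444 +0.1778]
  T[1,:] = [+0.0750 +0.0000 -0.5500]
  T[2,:] = [+1.0000 -0.1579 +0.0000]
moduli |λ_i(T)| = 0.7458, 0.5700, 0.5700.
spectral radius ρ = 0.7458; 0.7458 < 1: convergent.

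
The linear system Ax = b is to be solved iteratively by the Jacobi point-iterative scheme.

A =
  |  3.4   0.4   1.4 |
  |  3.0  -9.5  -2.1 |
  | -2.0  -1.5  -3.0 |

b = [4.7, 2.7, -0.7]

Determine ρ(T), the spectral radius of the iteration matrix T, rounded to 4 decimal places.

Diagonal D = diag(3.4, -9.5, -3); L, U strict lower/upper.
Jacobi T = -D⁻¹(L+U): T[0,2] = -(1.4)/(3.4) = -0.4118; T[0,0] = 0.
  T[0,:] = [+0.0000 -0.1176 -0.4118]
  T[1,:] = [+0.3158 +0.0000 -0.2211]
  T[2,:] = [-0.6667 -0.5000 +0.0000]
moduli |λ_i(T)| = 0.6491, 0.5031, 0.1460.
spectral radius ρ = 0.6491; 0.6491 < 1, so it converges for any x₀.

0.6491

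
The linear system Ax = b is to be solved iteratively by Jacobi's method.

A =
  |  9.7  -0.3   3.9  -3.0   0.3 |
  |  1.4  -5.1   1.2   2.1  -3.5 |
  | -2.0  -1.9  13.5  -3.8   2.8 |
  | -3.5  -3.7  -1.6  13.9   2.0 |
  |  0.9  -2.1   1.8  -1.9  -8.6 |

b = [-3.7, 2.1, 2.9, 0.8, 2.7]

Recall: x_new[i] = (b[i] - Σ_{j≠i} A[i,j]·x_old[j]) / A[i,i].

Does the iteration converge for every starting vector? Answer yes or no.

yes

Diagonal D = diag(9.7, -5.1, 13.5, 13.9, -8.6); L, U strict lower/upper.
Jacobi T = -D⁻¹(L+U): T[2,1] = -(-1.9)/(13.5) = +0.1407; T[2,2] = 0.
  T[0,:] = [+0.0000, +0.0309, -0.4021, +0.3093, -0.0309]
  T[1,:] = [+0.2745, +0.0000, +0.2353, +0.4118, -0.6863]
  T[2,:] = [+0.1481, +0.1407, +0.0000, +0.2815, -0.2074]
  T[3,:] = [+0.2518, +0.2662, +0.1151, +0.0000, -0.1439]
  T[4,:] = [+0.1047, -0.2442, +0.2093, -0.2209, +0.0000]
|roots of det(T-λI)|: 0.6482, 0.4366, 0.4366, 0.1365, 0.1365.
ρ(T) = max|λ| = 0.6482; 0.6482 < 1, so it converges for any x₀.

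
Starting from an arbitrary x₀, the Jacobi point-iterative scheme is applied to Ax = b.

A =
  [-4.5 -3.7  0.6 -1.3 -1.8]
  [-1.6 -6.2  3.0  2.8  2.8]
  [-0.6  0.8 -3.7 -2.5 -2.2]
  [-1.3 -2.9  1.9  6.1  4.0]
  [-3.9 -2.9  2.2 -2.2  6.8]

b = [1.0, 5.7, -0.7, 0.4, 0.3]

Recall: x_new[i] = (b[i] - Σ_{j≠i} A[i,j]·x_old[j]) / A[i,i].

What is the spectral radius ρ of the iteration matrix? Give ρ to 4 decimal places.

1.2146

Let D = diag(-4.5, -6.2, -3.7, 6.1, 6.8); L, U the strict triangles.
Jacobi T = -D⁻¹(L+U): T[4,3] = -(-2.2)/(6.8) = +0.3235; T[4,4] = 0.
  T[0,:] = [+0.0000 -0.8222 +0.1333 -0.2889 -0.4000]
  T[1,:] = [-0.2581 +0.0000 +0.4839 +0.4516 +0.4516]
  T[2,:] = [-0.1622 +0.2162 +0.0000 -0.6757 -0.5946]
  T[3,:] = [+0.2131 +0.4754 -0.3115 +0.0000 -0.6557]
  T[4,:] = [+0.5735 +0.4265 -0.3235 +0.3235 +0.0000]
|eigenvalues of T|: 1.2146, 0.6462, 0.6462, 0.6100, 0.2341.
ρ = 1.2146; 1.2146 > 1 ⇒ diverges.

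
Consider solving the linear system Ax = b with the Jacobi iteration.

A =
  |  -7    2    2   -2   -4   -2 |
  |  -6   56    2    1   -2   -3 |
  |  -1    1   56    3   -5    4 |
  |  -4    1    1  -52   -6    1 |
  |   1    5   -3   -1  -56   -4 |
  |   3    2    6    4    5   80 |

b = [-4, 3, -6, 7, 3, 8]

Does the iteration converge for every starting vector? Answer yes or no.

A = D + L + U where D = diag(-7, 56, 56, -52, -56, 80).
Jacobi: T = -D⁻¹(L+U), T[5,0] = -(3)/(80) = -0.0375; T[5,5] = 0.
  T[0,:] = [+0.0000 +0.2857 +0.2857 -0.2857 -0.5714 -0.2857]
  T[1,:] = [+0.1071 +0.0000 -0.0357 -0.0179 +0.0357 +0.0536]
  T[2,:] = [+0.0179 -0.0179 +0.0000 -0.0536 +0.0893 -0.0714]
  T[3,:] = [-0.0769 +0.0192 +0.0192 +0.0000 -0.1154 +0.0192]
  T[4,:] = [+0.0179 +0.0893 -0.0536 -0.0179 +0.0000 -0.0714]
  T[5,:] = [-0.0375 -0.0250 -0.0750 -0.0500 -0.0625 +0.0000]
|roots of det(T-λI)|: 0.3048, 0.2453, 0.1265, 0.1265, 0.0486, 0.0486.
ρ = 0.3048; 0.3048 < 1 ⇒ converges.

yes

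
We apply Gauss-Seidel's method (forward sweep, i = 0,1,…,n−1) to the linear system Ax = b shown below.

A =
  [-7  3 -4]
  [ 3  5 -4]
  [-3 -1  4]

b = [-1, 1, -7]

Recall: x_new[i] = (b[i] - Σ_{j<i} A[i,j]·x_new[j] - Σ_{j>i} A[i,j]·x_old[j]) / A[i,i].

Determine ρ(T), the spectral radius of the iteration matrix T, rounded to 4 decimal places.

0.7451

Split A = D + L + U, D = diag(-7, 5, 4).
T_GS = -(D+L)⁻¹U: row 0 first, T[0,2] = -(-4)/(-7) = -0.5714; later rows by forward substitution.
  T[0,:] = [+0.0000  +0.4286  -0.5714]
  T[1,:] = [+0.0000  -0.2571  +1.1429]
  T[2,:] = [+0.0000  +0.2571  -0.1429]
|λ(T)| sorted: 0.7451, 0.3451, 0.0000.
spectral radius ρ = 0.7451; 0.7451 < 1, so it converges for any x₀.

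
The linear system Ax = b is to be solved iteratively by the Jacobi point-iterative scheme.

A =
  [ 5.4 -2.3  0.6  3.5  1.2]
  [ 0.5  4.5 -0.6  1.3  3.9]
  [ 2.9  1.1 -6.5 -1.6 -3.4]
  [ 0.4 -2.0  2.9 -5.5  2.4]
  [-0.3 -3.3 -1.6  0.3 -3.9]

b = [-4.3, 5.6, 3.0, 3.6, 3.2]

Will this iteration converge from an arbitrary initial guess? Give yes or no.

no

Split A = D + L + U, D = diag(5.4, 4.5, -6.5, -5.5, -3.9).
Jacobi T = -D⁻¹(L+U): T[2,0] = -(2.9)/(-6.5) = +0.4462; T[2,2] = 0.
  T[0,:] = [+0.0000 +0.4259 -0.1111 -0.6481 -0.2222]
  T[1,:] = [-0.1111 +0.0000 +0.1333 -0.2889 -0.8667]
  T[2,:] = [+0.4462 +0.1692 +0.0000 -0.2462 -0.5231]
  T[3,:] = [+0.0727 -0.3636 +0.5273 +0.0000 +0.4364]
  T[4,:] = [-0.0769 -0.8462 -0.4103 +0.0769 +0.0000]
|eigenvalues of T|: 1.1409, 0.8356, 0.5773, 0.5773, 0.5557.
spectral radius ρ = 1.1409; 1.1409 > 1, so it fails to converge.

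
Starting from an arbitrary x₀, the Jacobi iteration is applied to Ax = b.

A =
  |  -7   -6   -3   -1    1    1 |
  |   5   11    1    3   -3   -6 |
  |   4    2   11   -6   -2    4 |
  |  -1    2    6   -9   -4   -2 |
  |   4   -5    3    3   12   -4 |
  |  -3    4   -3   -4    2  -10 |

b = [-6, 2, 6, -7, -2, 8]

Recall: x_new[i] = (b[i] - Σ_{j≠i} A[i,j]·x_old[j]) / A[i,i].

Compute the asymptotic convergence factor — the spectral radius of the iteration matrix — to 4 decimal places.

Split A = D + L + U, D = diag(-7, 11, 11, -9, 12, -10).
Jacobi: T = -D⁻¹(L+U), T[4,0] = -(4)/(12) = -0.3333; T[4,4] = 0.
  T[0,:] = [+0.0000, -0.8571, -0.4286, -0.1429, +0.1429, +0.1429]
  T[1,:] = [-0.4545, +0.0000, -0.0909, -0.2727, +0.2727, +0.5455]
  T[2,:] = [-0.3636, -0.1818, +0.0000, +0.5455, +0.1818, -0.3636]
  T[3,:] = [-0.1111, +0.2222, +0.6667, +0.0000, -0.4444, -0.2222]
  T[4,:] = [-0.3333, +0.4167, -0.2500, -0.2500, +0.0000, +0.3333]
  T[5,:] = [-0.3000, +0.4000, -0.3000, -0.4000, +0.2000, +0.0000]
|λ(T)| sorted: 1.1407, 0.8027, 0.6304, 0.6304, 0.3627, 0.3627.
ρ = 1.1407; 1.1407 > 1 ⇒ diverges.

1.1407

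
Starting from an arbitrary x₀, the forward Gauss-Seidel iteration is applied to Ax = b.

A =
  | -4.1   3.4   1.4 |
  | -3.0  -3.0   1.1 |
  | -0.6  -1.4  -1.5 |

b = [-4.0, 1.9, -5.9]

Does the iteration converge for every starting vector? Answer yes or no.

Diagonal D = diag(-4.1, -3, -1.5); L, U strict lower/upper.
Gauss-Seidel: T = -(D+L)⁻¹U, row 0 first, T[0,2] = -(1.4)/(-4.1) = +0.3415; later rows by forward substitution.
  T[0,:] = [+0.0000 +0.8293 +0.3415]
  T[1,:] = [+0.0000 -0.8293 +0.0252]
  T[2,:] = [+0.0000 +0.4423 -0.1601]
|λ(T)| sorted: 0.8455, 0.1438, 0.0000.
spectral radius ρ = 0.8455; 0.8455 < 1: convergent.

yes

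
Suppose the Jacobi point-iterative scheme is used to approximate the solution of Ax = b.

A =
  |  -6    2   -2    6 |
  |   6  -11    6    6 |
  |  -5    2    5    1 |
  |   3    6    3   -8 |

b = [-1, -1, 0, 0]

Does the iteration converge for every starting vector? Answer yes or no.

Write A = D+L+U with D = diag(-6, -11, 5, -8).
T_J = -D⁻¹(L+U): T[3,1] = -(6)/(-8) = +0.7500; T[3,3] = 0.
  T[0,:] = [+0.0000, +0.3333, -0.3333, +1.0000]
  T[1,:] = [+0.5455, +0.0000, +0.5455, +0.5455]
  T[2,:] = [+1.0000, -0.4000, +0.0000, -0.2000]
  T[3,:] = [+0.3750, +0.7500, +0.3750, +0.0000]
eigenvalue magnitudes: 1.2445, 0.9072, 0.9072, 0.6523.
ρ = 1.2445; 1.2445 > 1 ⇒ diverges.

no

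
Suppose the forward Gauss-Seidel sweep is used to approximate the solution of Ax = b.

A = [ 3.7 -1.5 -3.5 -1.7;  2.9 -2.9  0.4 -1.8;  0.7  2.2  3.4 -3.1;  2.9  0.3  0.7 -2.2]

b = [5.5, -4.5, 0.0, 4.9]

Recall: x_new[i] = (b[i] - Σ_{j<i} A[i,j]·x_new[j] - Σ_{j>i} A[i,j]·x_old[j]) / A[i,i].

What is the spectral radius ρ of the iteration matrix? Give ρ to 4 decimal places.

1.3970

Split A = D + L + U, D = diag(3.7, -2.9, 3.4, -2.2).
T_GS = -(D+L)⁻¹U: row 0 first, T[0,1] = -(-1.5)/(3.7) = +0.4054; later rows by forward substitution.
  T[0,:] = [+0.0000, +0.4054, +0.9459, +0.4595]
  T[1,:] = [+0.0000, +0.4054, +1.0839, -0.1612]
  T[2,:] = [+0.0000, -0.3458, -0.8961, +0.9215]
  T[3,:] = [+0.0000, +0.4797, +1.1096, +0.8769]
moduli |λ_i(T)| = 1.3970, 0.9607, 0.0501, 0.0000.
ρ(T) = max|λ| = 1.3970; 1.3970 > 1, so it fails to converge.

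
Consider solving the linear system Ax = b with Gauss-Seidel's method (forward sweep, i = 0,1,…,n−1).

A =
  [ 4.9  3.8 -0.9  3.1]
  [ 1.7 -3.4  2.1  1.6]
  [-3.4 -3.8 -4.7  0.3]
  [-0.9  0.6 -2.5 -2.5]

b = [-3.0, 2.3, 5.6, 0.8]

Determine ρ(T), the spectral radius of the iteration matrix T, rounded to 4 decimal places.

Write A = D+L+U with D = diag(4.9, -3.4, -4.7, -2.5).
Gauss-Seidel: T = -(D+L)⁻¹U, row 0 first, T[0,3] = -(3.1)/(4.9) = -0.6327; later rows by forward substitution.
  T[0,:] = [+0.0000  -0.7755  +0.1837  -0.6327]
  T[1,:] = [+0.0000  -0.3878  +0.7095  +0.1543]
  T[2,:] = [+0.0000  +0.8745  -0.7065  +0.3968]
  T[3,:] = [+0.0000  -0.6884  +0.8106  -0.1320]
|eigenvalues of T|: 1.4997, 0.2981, 0.0246, 0.0000.
ρ(T) = max|λ| = 1.4997; 1.4997 > 1, so it fails to converge.

1.4997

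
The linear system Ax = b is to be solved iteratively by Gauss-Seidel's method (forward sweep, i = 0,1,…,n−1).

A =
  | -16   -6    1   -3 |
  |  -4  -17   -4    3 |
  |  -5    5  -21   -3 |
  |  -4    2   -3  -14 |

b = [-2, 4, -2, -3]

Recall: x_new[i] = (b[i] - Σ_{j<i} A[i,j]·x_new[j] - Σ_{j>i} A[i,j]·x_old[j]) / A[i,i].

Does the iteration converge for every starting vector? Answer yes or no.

yes

Write A = D+L+U with D = diag(-16, -17, -21, -14).
T_GS = -(D+L)⁻¹U: row 0 first, T[0,2] = -(1)/(-16) = +0.0625; later rows by forward substitution.
  T[0,:] = [+0.0000  -0.3750  +0.0625  -0.1875]
  T[1,:] = [+0.0000  +0.0882  -0.2500  +0.2206]
  T[2,:] = [+0.0000  +0.1103  -0.0744  -0.0457]
  T[3,:] = [+0.0000  +0.0961  -0.0376  +0.0949]
moduli |λ_i(T)| = 0.2009, 0.1339, 0.1339, 0.0000.
ρ(T) = max|λ| = 0.2009; 0.2009 < 1 ⇒ converges.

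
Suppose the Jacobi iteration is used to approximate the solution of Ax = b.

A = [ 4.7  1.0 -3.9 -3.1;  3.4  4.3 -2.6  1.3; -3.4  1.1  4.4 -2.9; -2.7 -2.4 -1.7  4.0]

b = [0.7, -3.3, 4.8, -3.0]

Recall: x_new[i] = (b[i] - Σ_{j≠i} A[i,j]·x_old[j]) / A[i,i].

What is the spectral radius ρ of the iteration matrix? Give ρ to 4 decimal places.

1.3279

Let D = diag(4.7, 4.3, 4.4, 4); L, U the strict triangles.
T_J = -D⁻¹(L+U): T[0,1] = -(1)/(4.7) = -0.2128; T[0,0] = 0.
  T[0,:] = [+0.0000, -0.2128, +0.8298, +0.6596]
  T[1,:] = [-0.7907, +0.0000, +0.6047, -0.3023]
  T[2,:] = [+0.7727, -0.2500, +0.0000, +0.6591]
  T[3,:] = [+0.6750, +0.6000, +0.4250, +0.0000]
moduli |λ_i(T)| = 1.3279, 0.7389, 0.3549, 0.3549.
ρ(T) = max|λ| = 1.3279; 1.3279 > 1, so it fails to converge.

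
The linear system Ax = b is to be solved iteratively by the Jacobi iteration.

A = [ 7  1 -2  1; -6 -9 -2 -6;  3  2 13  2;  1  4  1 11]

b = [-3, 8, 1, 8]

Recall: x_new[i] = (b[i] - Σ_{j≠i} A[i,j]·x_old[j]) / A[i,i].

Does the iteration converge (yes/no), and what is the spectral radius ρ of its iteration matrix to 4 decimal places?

A = D + L + U where D = diag(7, -9, 13, 11).
Jacobi T = -D⁻¹(L+U): T[2,0] = -(3)/(13) = -0.2308; T[2,2] = 0.
  T[0,:] = [+0.0000  -0.1429  +0.2857  -0.1429]
  T[1,:] = [-0.6667  +0.0000  -0.2222  -0.6667]
  T[2,:] = [-0.2308  -0.1538  +0.0000  -0.1538]
  T[3,:] = [-0.0909  -0.3636  -0.0909  +0.0000]
eigenvalue magnitudes: 0.6448, 0.5287, 0.1466, 0.1466.
spectral radius ρ = 0.6448; 0.6448 < 1: convergent.

yes, ρ = 0.6448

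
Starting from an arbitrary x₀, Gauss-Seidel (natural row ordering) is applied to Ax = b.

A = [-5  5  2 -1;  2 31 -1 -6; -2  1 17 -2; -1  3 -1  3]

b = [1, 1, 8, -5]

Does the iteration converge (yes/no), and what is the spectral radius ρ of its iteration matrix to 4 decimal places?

Diagonal D = diag(-5, 31, 17, 3); L, U strict lower/upper.
GS T = -(D+L)⁻¹U: row 0 first, T[0,2] = -(2)/(-5) = +0.4000; later rows by forward substitution.
  T[0,:] = [+0.0000  +1.0000  +0.4000  -0.2000]
  T[1,:] = [+0.0000  -0.0645  +0.0065  +0.2065]
  T[2,:] = [+0.0000  +0.1214  +0.0467  +0.0820]
  T[3,:] = [+0.0000  +0.4383  +0.1424  -0.2458]
|λ(T)| sorted: 0.4728, 0.2213, 0.0121, 0.0000.
spectral radius ρ = 0.4728; 0.4728 < 1, so it converges for any x₀.

yes, ρ = 0.4728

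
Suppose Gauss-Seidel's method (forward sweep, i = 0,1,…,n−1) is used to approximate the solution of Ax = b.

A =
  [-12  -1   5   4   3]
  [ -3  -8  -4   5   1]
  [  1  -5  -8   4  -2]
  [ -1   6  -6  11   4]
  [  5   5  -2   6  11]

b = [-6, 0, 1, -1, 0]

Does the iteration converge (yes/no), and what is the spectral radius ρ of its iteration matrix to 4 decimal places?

Split A = D + L + U, D = diag(-12, -8, -8, 11, 11).
Gauss-Seidel: T = -(D+L)⁻¹U, row 0 first, T[0,2] = -(5)/(-12) = +0.4167; later rows by forward substitution.
  T[0,:] = [+0.0000 -0.0833 +0.4167 +0.3333 +0.2500]
  T[1,:] = [+0.0000 +0.0312 -0.6562 +0.5000 +0.0312]
  T[2,:] = [+0.0000 -0.0299 +0.4622 +0.2292 -0.2383]
  T[3,:] = [+0.0000 -0.0410 +0.6480 -0.1174 -0.4879]
  T[4,:] = [+0.0000 +0.0406 -0.1605 -0.2731 +0.0950]
eigenvalue magnitudes: 0.8373, 0.4370, 0.0970, 0.0970, 0.0000.
ρ(T) = max|λ| = 0.8373; 0.8373 < 1, so it converges for any x₀.

yes, ρ = 0.8373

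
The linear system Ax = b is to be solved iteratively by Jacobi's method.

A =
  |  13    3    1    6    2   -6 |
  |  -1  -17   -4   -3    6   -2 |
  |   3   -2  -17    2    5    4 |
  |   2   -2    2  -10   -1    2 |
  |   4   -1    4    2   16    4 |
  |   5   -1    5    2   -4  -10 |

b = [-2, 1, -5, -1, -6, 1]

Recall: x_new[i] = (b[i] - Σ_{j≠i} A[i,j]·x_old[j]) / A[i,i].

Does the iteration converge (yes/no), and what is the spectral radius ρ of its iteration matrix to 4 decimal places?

Diagonal D = diag(13, -17, -17, -10, 16, -10); L, U strict lower/upper.
T_J = -D⁻¹(L+U): T[5,0] = -(5)/(-10) = +0.5000; T[5,5] = 0.
  T[0,:] = [+0.0000  -0.2308  -0.0769  -0.4615  -0.1538  +0.4615]
  T[1,:] = [-0.0588  +0.0000  -0.2353  -0.1765  +0.3529  -0.1176]
  T[2,:] = [+0.1765  -0.1176  +0.0000  +0.1176  +0.2941  +0.2353]
  T[3,:] = [+0.2000  -0.2000  +0.2000  +0.0000  -0.1000  +0.2000]
  T[4,:] = [-0.2500  +0.0625  -0.2500  -0.1250  +0.0000  -0.2500]
  T[5,:] = [+0.5000  -0.1000  +0.5000  +0.2000  -0.4000  +0.0000]
eigenvalue magnitudes: 0.8544, 0.5050, 0.3063, 0.3063, 0.1410, 0.0867.
spectral radius ρ = 0.8544; 0.8544 < 1: convergent.

yes, ρ = 0.8544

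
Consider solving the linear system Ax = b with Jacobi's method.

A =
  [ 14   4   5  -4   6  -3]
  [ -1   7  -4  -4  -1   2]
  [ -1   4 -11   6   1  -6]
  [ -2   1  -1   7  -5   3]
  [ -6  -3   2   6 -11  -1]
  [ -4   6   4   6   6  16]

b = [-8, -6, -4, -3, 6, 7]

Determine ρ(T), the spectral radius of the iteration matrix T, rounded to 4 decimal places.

A = D + L + U where D = diag(14, 7, -11, 7, -11, 16).
Jacobi: T = -D⁻¹(L+U), T[1,2] = -(-4)/(7) = +0.5714; T[1,1] = 0.
  T[0,:] = [+0.0000  -0.2857  -0.3571  +0.2857  -0.4286  +0.2143]
  T[1,:] = [+0.1429  +0.0000  +0.5714  +0.5714  +0.1429  -0.2857]
  T[2,:] = [-0.0909  +0.3636  +0.0000  +0.5455  +0.0909  -0.5455]
  T[3,:] = [+0.2857  -0.1429  +0.1429  +0.0000  +0.7143  -0.4286]
  T[4,:] = [-0.5455  -0.2727  +0.1818  +0.5455  +0.0000  -0.0909]
  T[5,:] = [+0.2500  -0.3750  -0.2500  -0.3750  -0.3750  +0.0000]
eigenvalue magnitudes: 1.2341, 1.0141, 0.4922, 0.4922, 0.4856, 0.4856.
ρ = 1.2341; 1.2341 > 1, so it fails to converge.

1.2341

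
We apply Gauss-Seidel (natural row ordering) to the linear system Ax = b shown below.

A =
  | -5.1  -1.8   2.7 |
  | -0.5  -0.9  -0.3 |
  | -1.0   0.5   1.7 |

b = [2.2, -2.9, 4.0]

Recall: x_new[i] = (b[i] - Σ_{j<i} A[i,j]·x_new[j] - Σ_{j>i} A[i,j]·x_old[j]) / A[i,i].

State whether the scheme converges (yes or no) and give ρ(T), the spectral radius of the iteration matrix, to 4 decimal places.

Diagonal D = diag(-5.1, -0.9, 1.7); L, U strict lower/upper.
GS T = -(D+L)⁻¹U: row 0 first, T[0,1] = -(-1.8)/(-5.1) = -0.3529; later rows by forward substitution.
  T[0,:] = [+0.0000  -0.3529  +0.5294]
  T[1,:] = [+0.0000  +0.1961  -0.6275]
  T[2,:] = [+0.0000  -0.2653  +0.4960]
eigenvalue magnitudes: 0.7807, 0.0886, 0.0000.
spectral radius ρ = 0.7807; 0.7807 < 1, so it converges for any x₀.

yes, ρ = 0.7807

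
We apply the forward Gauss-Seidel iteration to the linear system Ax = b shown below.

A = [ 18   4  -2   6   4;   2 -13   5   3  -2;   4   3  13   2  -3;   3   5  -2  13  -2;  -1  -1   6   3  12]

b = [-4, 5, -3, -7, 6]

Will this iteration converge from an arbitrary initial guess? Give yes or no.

yes

Write A = D+L+U with D = diag(18, -13, 13, 13, 12).
T_GS = -(D+L)⁻¹U: row 0 first, T[0,3] = -(6)/(18) = -0.3333; later rows by forward substitution.
  T[0,:] = [+0.0000 -0.2222 +0.1111 -0.3333 -0.2222]
  T[1,:] = [+0.0000 -0.0342 +0.4017 +0.1795 -0.1880]
  T[2,:] = [+0.0000 +0.0763 -0.1269 -0.0927 +0.3425]
  T[3,:] = [+0.0000 +0.0762 -0.1997 -0.0064 +0.3301]
  T[4,:] = [+0.0000 -0.0785 +0.1561 +0.0351 -0.2880]
|eigenvalues of T|: 0.6162, 0.0779, 0.0593, 0.0593, 0.0000.
spectral radius ρ = 0.6162; 0.6162 < 1: convergent.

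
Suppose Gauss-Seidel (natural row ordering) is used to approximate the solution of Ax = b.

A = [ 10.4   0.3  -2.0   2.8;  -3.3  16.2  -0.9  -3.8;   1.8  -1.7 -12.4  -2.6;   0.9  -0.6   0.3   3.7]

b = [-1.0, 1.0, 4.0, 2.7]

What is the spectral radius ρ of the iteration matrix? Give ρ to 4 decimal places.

0.1736

Diagonal D = diag(10.4, 16.2, -12.4, 3.7); L, U strict lower/upper.
GS T = -(D+L)⁻¹U: row 0 first, T[0,1] = -(0.3)/(10.4) = -0.0288; later rows by forward substitution.
  T[0,:] = [+0.0000  -0.0288  +0.1923  -0.2692]
  T[1,:] = [+0.0000  -0.0059  +0.0947  +0.1797]
  T[2,:] = [+0.0000  -0.0034  +0.0149  -0.2734]
  T[3,:] = [+0.0000  +0.0063  -0.0326  +0.1168]
|eigenvalues of T|: 0.1736, 0.0562, 0.0084, 0.0000.
ρ = 0.1736; 0.1736 < 1: convergent.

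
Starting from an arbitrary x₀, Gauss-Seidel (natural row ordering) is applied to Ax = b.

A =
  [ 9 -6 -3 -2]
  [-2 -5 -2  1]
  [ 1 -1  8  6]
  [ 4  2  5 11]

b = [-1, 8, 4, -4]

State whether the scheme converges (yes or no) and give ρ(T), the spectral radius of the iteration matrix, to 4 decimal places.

yes, ρ = 0.5429

Let D = diag(9, -5, 8, 11); L, U the strict triangles.
T_GS = -(D+L)⁻¹U: row 0 first, T[0,2] = -(-3)/(9) = +0.3333; later rows by forward substitution.
  T[0,:] = [+0.0000  +0.6667  +0.3333  +0.2222]
  T[1,:] = [+0.0000  -0.2667  -0.5333  +0.1111]
  T[2,:] = [+0.0000  -0.1167  -0.1083  -0.7639]
  T[3,:] = [+0.0000  -0.1409  +0.0250  +0.2462]
moduli |λ_i(T)| = 0.5429, 0.3660, 0.3660, 0.0000.
ρ = 0.5429; 0.5429 < 1 ⇒ converges.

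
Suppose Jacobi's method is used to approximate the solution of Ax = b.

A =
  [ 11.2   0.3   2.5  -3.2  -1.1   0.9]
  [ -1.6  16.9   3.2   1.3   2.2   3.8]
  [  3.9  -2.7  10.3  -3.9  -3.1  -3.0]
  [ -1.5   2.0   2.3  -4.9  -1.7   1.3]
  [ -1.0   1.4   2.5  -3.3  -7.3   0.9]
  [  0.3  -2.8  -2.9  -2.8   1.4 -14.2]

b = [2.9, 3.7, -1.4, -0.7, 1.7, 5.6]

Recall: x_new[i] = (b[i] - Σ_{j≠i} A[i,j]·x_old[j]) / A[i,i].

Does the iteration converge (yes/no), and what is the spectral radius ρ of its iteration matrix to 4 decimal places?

Write A = D+L+U with D = diag(11.2, 16.9, 10.3, -4.9, -7.3, -14.2).
T_J = -D⁻¹(L+U): T[1,2] = -(3.2)/(16.9) = -0.1893; T[1,1] = 0.
  T[0,:] = [+0.0000 -0.0268 -0.2232 +0.2857 +0.0982 -0.0804]
  T[1,:] = [+0.0947 +0.0000 -0.1893 -0.0769 -0.1302 -0.2249]
  T[2,:] = [-0.3786 +0.2621 +0.0000 +0.3786 +0.3010 +0.2913]
  T[3,:] = [-0.3061 +0.4082 +0.4694 +0.0000 -0.3469 +0.2653]
  T[4,:] = [-0.1370 +0.1918 +0.3425 -0.4521 +0.0000 +0.1233]
  T[5,:] = [+0.0211 -0.1972 -0.2042 -0.1972 +0.0986 +0.0000]
moduli |λ_i(T)| = 0.7532, 0.3696, 0.3696, 0.3633, 0.1913, 0.0214.
ρ(T) = max|λ| = 0.7532; 0.7532 < 1, so it converges for any x₀.

yes, ρ = 0.7532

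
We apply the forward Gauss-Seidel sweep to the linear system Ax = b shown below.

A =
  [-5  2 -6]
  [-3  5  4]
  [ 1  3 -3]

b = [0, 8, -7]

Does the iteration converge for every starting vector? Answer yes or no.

no

Split A = D + L + U, D = diag(-5, 5, -3).
Gauss-Seidel: T = -(D+L)⁻¹U, row 0 first, T[0,1] = -(2)/(-5) = +0.4000; later rows by forward substitution.
  T[0,:] = [+0.0000  +0.4000  -1.2000]
  T[1,:] = [+0.0000  +0.2400  -1.5200]
  T[2,:] = [+0.0000  +0.3733  -1.9200]
|eigenvalues of T|: 1.6139, 0.0661, 0.0000.
spectral radius ρ = 1.6139; 1.6139 > 1: divergent.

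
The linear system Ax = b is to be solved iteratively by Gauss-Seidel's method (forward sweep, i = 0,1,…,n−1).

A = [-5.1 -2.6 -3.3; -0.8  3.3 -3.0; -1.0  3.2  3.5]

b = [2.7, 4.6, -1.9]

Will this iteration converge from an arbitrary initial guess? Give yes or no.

Let D = diag(-5.1, 3.3, 3.5); L, U the strict triangles.
Gauss-Seidel: T = -(D+L)⁻¹U, row 0 first, T[0,2] = -(-3.3)/(-5.1) = -0.6471; later rows by forward substitution.
  T[0,:] = [+0.0000  -0.5098  -0.6471]
  T[1,:] = [+0.0000  -0.1236  +0.7522]
  T[2,:] = [+0.0000  -0.0327  -0.8726]
eigenvalue magnitudes: 0.8382, 0.1580, 0.0000.
spectral radius ρ = 0.8382; 0.8382 < 1, so it converges for any x₀.

yes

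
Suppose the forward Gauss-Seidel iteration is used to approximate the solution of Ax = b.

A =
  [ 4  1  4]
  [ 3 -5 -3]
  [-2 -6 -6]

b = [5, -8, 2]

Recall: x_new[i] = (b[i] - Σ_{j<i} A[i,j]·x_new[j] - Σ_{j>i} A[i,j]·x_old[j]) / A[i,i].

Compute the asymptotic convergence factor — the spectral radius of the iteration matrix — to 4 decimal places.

1.3462

Write A = D+L+U with D = diag(4, -5, -6).
Gauss-Seidel: T = -(D+L)⁻¹U, row 0 first, T[0,2] = -(4)/(4) = -1.0000; later rows by forward substitution.
  T[0,:] = [+0.0000 -0.2500 -1.0000]
  T[1,:] = [+0.0000 -0.1500 -1.2000]
  T[2,:] = [+0.0000 +0.2333 +1.5333]
moduli |λ_i(T)| = 1.3462, 0.0371, 0.0000.
ρ = 1.3462; 1.3462 > 1 ⇒ diverges.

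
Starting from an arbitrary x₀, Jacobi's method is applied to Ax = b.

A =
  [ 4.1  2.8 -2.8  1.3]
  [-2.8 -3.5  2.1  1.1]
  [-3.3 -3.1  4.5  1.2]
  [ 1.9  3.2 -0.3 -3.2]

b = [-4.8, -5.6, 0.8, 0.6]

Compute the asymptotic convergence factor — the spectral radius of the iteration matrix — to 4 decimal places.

1.4807

Write A = D+L+U with D = diag(4.1, -3.5, 4.5, -3.2).
T_J = -D⁻¹(L+U): T[1,3] = -(1.1)/(-3.5) = +0.3143; T[1,1] = 0.
  T[0,:] = [+0.0000  -0.6829  +0.6829  -0.3171]
  T[1,:] = [-0.8000  +0.0000  +0.6000  +0.3143]
  T[2,:] = [+0.7333  +0.6889  +0.0000  -0.2667]
  T[3,:] = [+0.5938  +1.0000  -0.0938  +0.0000]
|λ(T)| sorted: 1.4807, 0.8697, 0.5145, 0.0966.
ρ = 1.4807; 1.4807 > 1: divergent.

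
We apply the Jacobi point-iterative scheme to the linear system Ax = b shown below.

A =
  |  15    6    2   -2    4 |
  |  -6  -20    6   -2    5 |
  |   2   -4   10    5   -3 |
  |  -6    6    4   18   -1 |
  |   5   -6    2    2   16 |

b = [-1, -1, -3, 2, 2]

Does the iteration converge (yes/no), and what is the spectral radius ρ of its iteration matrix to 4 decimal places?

Write A = D+L+U with D = diag(15, -20, 10, 18, 16).
Jacobi T = -D⁻¹(L+U): T[4,1] = -(-6)/(16) = +0.3750; T[4,4] = 0.
  T[0,:] = [+0.0000, -0.4000, -0.1333, +0.1333, -0.2667]
  T[1,:] = [-0.3000, +0.0000, +0.3000, -0.1000, +0.2500]
  T[2,:] = [-0.2000, +0.4000, +0.0000, -0.5000, +0.3000]
  T[3,:] = [+0.3333, -0.3333, -0.2222, +0.0000, +0.0556]
  T[4,:] = [-0.3125, +0.3750, -0.1250, -0.1250, +0.0000]
moduli |λ_i(T)| = 0.9432, 0.4144, 0.4144, 0.3570, 0.1137.
spectral radius ρ = 0.9432; 0.9432 < 1 ⇒ converges.

yes, ρ = 0.9432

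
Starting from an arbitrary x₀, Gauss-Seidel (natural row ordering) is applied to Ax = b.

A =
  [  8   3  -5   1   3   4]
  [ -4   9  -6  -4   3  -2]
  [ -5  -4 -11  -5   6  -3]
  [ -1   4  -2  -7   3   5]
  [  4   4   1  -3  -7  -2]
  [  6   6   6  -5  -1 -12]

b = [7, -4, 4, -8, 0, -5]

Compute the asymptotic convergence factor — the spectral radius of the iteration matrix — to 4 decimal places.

Write A = D+L+U with D = diag(8, 9, -11, -7, -7, -12).
T_GS = -(D+L)⁻¹U: row 0 first, T[0,5] = -(4)/(8) = -0.5000; later rows by forward substitution.
  T[0,:] = [+0.0000 -0.3750 +0.6250 -0.1250 -0.3750 -0.5000]
  T[1,:] = [+0.0000 -0.1667 +0.9444 +0.3889 -0.5000 +0.0000]
  T[2,:] = [+0.0000 +0.2311 -0.6275 -0.5391 +0.8977 -0.0455]
  T[3,:] = [+0.0000 -0.1077 +0.6297 +0.3941 -0.0601 +0.7987]
  T[4,:] = [+0.0000 -0.2304 +0.5373 -0.0951 -0.3460 -0.9202]
  T[5,:] = [+0.0000 -0.0912 +0.1638 -0.2939 +0.0652 -0.5288]
|λ(T)| sorted: 1.4985, 0.7122, 0.7122, 0.1210, 0.0756, 0.0000.
ρ = 1.4985; 1.4985 > 1, so it fails to converge.

1.4985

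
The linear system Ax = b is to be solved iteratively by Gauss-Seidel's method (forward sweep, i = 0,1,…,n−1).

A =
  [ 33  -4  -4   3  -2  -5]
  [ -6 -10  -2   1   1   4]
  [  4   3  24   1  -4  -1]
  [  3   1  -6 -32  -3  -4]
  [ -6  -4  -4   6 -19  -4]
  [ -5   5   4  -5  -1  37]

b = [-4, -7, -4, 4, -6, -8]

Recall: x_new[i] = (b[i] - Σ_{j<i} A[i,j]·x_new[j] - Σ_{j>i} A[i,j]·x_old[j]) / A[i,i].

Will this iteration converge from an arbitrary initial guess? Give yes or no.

yes

Let D = diag(33, -10, 24, -32, -19, 37); L, U the strict triangles.
Gauss-Seidel: T = -(D+L)⁻¹U, row 0 first, T[0,1] = -(-4)/(33) = +0.1212; later rows by forward substitution.
  T[0,:] = [+0.0000  +0.1212  +0.1212  -0.0909  +0.0606  +0.1515]
  T[1,:] = [+0.0000  -0.0727  -0.2727  +0.1545  +0.0636  +0.3091]
  T[2,:] = [+0.0000  -0.0111  +0.0139  -0.0458  +0.1486  -0.0222]
  T[3,:] = [+0.0000  +0.0112  +0.0002  +0.0049  -0.1139  -0.0970]
  T[4,:] = [+0.0000  -0.0171  +0.0163  +0.0074  -0.0998  -0.3494]
  T[5,:] = [+0.0000  +0.0285  +0.0522  -0.0274  -0.0346  -0.0414]
|roots of det(T-λI)|: 0.2765, 0.0941, 0.0812, 0.0812, 0.0157, 0.0000.
ρ = 0.2765; 0.2765 < 1: convergent.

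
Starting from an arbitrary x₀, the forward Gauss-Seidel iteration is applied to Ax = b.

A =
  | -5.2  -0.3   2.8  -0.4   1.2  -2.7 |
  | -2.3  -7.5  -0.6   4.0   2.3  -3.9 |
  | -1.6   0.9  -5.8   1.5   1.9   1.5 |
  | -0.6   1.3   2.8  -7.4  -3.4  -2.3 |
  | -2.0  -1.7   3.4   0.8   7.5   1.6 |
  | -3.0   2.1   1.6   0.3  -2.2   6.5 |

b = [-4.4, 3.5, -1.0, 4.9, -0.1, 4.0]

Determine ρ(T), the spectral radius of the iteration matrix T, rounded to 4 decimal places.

Split A = D + L + U, D = diag(-5.2, -7.5, -5.8, -7.4, 7.5, 6.5).
Gauss-Seidel: T = -(D+L)⁻¹U, row 0 first, T[0,2] = -(2.8)/(-5.2) = +0.5385; later rows by forward substitution.
  T[0,:] = [+0.0000  -0.0577  +0.5385  -0.0769  +0.2308  -0.5192]
  T[1,:] = [+0.0000  +0.0177  -0.2451  +0.5569  +0.2359  -0.3608]
  T[2,:] = [+0.0000  +0.0187  -0.1866  +0.3663  +0.3005  +0.3459]
  T[3,:] = [+0.0000  +0.0148  -0.1573  +0.2427  -0.3230  -0.2012]
  T[4,:] = [+0.0000  -0.0214  +0.1894  -0.0862  +0.0132  -0.5689]
  T[5,:] = [+0.0000  -0.0449  +0.4450  -0.3460  -0.0243  -0.3915]
eigenvalue magnitudes: 0.9175, 0.3799, 0.3799, 0.1305, 0.0031, 0.0000.
ρ = 0.9175; 0.9175 < 1 ⇒ converges.

0.9175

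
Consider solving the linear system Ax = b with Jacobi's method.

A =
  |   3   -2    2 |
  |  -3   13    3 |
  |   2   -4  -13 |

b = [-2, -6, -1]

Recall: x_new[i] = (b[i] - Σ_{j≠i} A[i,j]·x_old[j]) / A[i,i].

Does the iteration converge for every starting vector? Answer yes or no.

Diagonal D = diag(3, 13, -13); L, U strict lower/upper.
Jacobi T = -D⁻¹(L+U): T[2,0] = -(2)/(-13) = +0.1538; T[2,2] = 0.
  T[0,:] = [+0.0000 +0.6667 -0.6667]
  T[1,:] = [+0.2308 +0.0000 -0.2308]
  T[2,:] = [+0.1538 -0.3077 +0.0000]
eigenvalue magnitudes: 0.4223, 0.2367, 0.2367.
spectral radius ρ = 0.4223; 0.4223 < 1: convergent.

yes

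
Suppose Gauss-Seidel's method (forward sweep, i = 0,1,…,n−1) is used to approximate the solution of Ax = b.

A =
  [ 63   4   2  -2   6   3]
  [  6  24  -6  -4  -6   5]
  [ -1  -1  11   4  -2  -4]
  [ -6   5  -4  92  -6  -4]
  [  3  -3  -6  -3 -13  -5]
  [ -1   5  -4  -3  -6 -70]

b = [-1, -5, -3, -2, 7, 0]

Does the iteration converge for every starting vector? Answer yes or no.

yes

Split A = D + L + U, D = diag(63, 24, 11, 92, -13, -70).
T_GS = -(D+L)⁻¹U: row 0 first, T[0,1] = -(4)/(63) = -0.0635; later rows by forward substitution.
  T[0,:] = [+0.0000, -0.0635, -0.0317, +0.0317, -0.0952, -0.0476]
  T[1,:] = [+0.0000, +0.0159, +0.2579, +0.1587, +0.2738, -0.1964]
  T[2,:] = [+0.0000, -0.0043, +0.0206, -0.3463, +0.1981, +0.3415]
  T[3,:] = [+0.0000, -0.0052, -0.0152, -0.0216, +0.0527, +0.0659]
  T[4,:] = [+0.0000, -0.0151, -0.0728, +0.1355, -0.1887, -0.5231]
  T[5,:] = [+0.0000, +0.0038, +0.0246, +0.0200, +0.0235, +0.0091]
eigenvalue magnitudes: 0.2004, 0.1283, 0.1283, 0.0756, 0.0083, 0.0000.
spectral radius ρ = 0.2004; 0.2004 < 1 ⇒ converges.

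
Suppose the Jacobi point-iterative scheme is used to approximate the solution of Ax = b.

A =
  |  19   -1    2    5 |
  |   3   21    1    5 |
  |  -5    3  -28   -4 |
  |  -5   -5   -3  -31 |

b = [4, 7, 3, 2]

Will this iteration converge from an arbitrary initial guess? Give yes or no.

Let D = diag(19, 21, -28, -31); L, U the strict triangles.
T_J = -D⁻¹(L+U): T[1,2] = -(1)/(21) = -0.0476; T[1,1] = 0.
  T[0,:] = [+0.0000 +0.0526 -0.1053 -0.2632]
  T[1,:] = [-0.1429 +0.0000 -0.0476 -0.2381]
  T[2,:] = [-0.1786 +0.1071 +0.0000 -0.1429]
  T[3,:] = [-0.1613 -0.1613 -0.0968 +0.0000]
|λ(T)| sorted: 0.3410, 0.2301, 0.1702, 0.0593.
ρ(T) = max|λ| = 0.3410; 0.3410 < 1 ⇒ converges.

yes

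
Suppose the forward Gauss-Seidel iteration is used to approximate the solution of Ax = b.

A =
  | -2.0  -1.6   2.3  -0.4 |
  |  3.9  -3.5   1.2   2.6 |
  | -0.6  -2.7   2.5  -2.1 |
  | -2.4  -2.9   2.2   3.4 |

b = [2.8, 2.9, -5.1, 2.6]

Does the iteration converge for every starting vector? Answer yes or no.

Write A = D+L+U with D = diag(-2, -3.5, 2.5, 3.4).
GS T = -(D+L)⁻¹U: row 0 first, T[0,3] = -(-0.4)/(-2) = -0.2000; later rows by forward substitution.
  T[0,:] = [+0.0000 -0.8000 +1.1500 -0.2000]
  T[1,:] = [+0.0000 -0.8914 +1.6243 +0.5200]
  T[2,:] = [+0.0000 -1.1547 +2.0302 +1.3536]
  T[3,:] = [+0.0000 -0.5779 +0.8835 -0.5735]
|eigenvalues of T|: 1.4882, 1.0291, 0.1062, 0.0000.
spectral radius ρ = 1.4882; 1.4882 > 1: divergent.

no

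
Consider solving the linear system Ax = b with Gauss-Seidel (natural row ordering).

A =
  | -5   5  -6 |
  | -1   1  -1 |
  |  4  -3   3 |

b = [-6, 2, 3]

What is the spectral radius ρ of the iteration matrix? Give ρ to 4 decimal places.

1.5266

Write A = D+L+U with D = diag(-5, 1, 3).
Gauss-Seidel: T = -(D+L)⁻¹U, row 0 first, T[0,1] = -(5)/(-5) = +1.0000; later rows by forward substitution.
  T[0,:] = [+0.0000  +1.0000  -1.2000]
  T[1,:] = [+0.0000  +1.0000  -0.2000]
  T[2,:] = [+0.0000  -0.3333  +1.4000]
eigenvalue magnitudes: 1.5266, 0.8734, 0.0000.
spectral radius ρ = 1.5266; 1.5266 > 1, so it fails to converge.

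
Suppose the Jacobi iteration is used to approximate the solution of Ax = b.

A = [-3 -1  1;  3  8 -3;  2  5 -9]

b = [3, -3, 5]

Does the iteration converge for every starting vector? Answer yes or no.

yes

A = D + L + U where D = diag(-3, 8, -9).
Jacobi T = -D⁻¹(L+U): T[2,1] = -(5)/(-9) = +0.5556; T[2,2] = 0.
  T[0,:] = [+0.0000  -0.3333  +0.3333]
  T[1,:] = [-0.3750  +0.0000  +0.3750]
  T[2,:] = [+0.2222  +0.5556  +0.0000]
|λ(T)| sorted: 0.7347, 0.4183, 0.3163.
ρ(T) = max|λ| = 0.7347; 0.7347 < 1: convergent.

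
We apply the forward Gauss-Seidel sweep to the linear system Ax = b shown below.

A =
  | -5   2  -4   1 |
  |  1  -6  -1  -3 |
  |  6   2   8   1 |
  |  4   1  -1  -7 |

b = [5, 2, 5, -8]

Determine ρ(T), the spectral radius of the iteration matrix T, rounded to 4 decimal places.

Diagonal D = diag(-5, -6, 8, -7); L, U strict lower/upper.
T_GS = -(D+L)⁻¹U: row 0 first, T[0,3] = -(1)/(-5) = +0.2000; later rows by forward substitution.
  T[0,:] = [+0.0000  +0.4000  -0.8000  +0.2000]
  T[1,:] = [+0.0000  +0.0667  -0.3000  -0.4667]
  T[2,:] = [+0.0000  -0.3167  +0.6750  -0.1583]
  T[3,:] = [+0.0000  +0.2833  -0.5964  +0.0702]
|roots of det(T-λI)|: 0.7681, 0.0787, 0.0787, 0.0000.
spectral radius ρ = 0.7681; 0.7681 < 1: convergent.

0.7681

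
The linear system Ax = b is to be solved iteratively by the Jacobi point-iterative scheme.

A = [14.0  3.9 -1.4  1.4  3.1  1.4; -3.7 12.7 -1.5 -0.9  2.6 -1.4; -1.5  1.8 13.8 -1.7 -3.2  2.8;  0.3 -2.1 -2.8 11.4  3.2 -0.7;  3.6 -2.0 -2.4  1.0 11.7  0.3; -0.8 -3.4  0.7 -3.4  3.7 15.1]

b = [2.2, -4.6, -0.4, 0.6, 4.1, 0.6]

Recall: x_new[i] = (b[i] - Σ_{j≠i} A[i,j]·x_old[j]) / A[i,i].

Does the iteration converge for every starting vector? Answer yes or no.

yes

Let D = diag(14, 12.7, 13.8, 11.4, 11.7, 15.1); L, U the strict triangles.
Jacobi T = -D⁻¹(L+U): T[1,3] = -(-0.9)/(12.7) = +0.0709; T[1,1] = 0.
  T[0,:] = [+0.0000, -0.2786, +0.1000, -0.1000, -0.2214, -0.1000]
  T[1,:] = [+0.2913, +0.0000, +0.1181, +0.0709, -0.2047, +0.1102]
  T[2,:] = [+0.1087, -0.1304, +0.0000, +0.1232, +0.2319, -0.2029]
  T[3,:] = [-0.0263, +0.1842, +0.2456, +0.0000, -0.2807, +0.0614]
  T[4,:] = [-0.3077, +0.1709, +0.2051, -0.0855, +0.0000, -0.0256]
  T[5,:] = [+0.0530, +0.2252, -0.0464, +0.2252, -0.2450, +0.0000]
|eigenvalues of T|: 0.5133, 0.4050, 0.4050, 0.2844, 0.1686, 0.0294.
ρ = 0.5133; 0.5133 < 1 ⇒ converges.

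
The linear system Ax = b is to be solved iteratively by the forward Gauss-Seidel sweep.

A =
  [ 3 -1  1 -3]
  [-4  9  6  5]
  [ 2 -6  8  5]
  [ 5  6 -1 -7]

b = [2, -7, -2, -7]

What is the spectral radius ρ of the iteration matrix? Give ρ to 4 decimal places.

1.3014

A = D + L + U where D = diag(3, 9, 8, -7).
Gauss-Seidel: T = -(D+L)⁻¹U, row 0 first, T[0,3] = -(-3)/(3) = +1.0000; later rows by forward substitution.
  T[0,:] = [+0.0000  +0.3333  -0.3333  +1.0000]
  T[1,:] = [+0.0000  +0.1481  -0.8148  -0.1111]
  T[2,:] = [+0.0000  +0.0278  -0.5278  -0.9583]
  T[3,:] = [+0.0000  +0.3611  -0.8611  +0.7560]
|λ(T)| sorted: 1.3014, 0.8336, 0.0914, 0.0000.
ρ = 1.3014; 1.3014 > 1: divergent.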